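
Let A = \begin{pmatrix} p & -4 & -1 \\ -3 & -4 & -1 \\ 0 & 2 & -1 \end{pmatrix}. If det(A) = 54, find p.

p = 6

Expanding along the row containing p, det(A) is linear in p: det(A) = (6)·p + (18).
Set (6)·p + (18) = 54  ⇒  (6)·p = 36  ⇒  p = 6.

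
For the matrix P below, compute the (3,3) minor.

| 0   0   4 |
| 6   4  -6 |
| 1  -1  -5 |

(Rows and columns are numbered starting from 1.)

Delete row 3 and column 3; the remaining 2×2 submatrix is [0 0; 6 4].
Its determinant is 0·4 − 0·6 = 0.

The minor is 0.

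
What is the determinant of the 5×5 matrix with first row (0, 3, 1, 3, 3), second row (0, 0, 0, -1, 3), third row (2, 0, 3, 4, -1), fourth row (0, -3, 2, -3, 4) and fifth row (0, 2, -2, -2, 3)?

Expand along column 1 (it has 4 zeros):
  + (2) · M_31   where M_31 = det([3 1 3 3; 0 0 -1 3; -3 2 -3 4; 2 -2 -2 3]) = -43
det = (+1)·(2)·(-43) = -86

-86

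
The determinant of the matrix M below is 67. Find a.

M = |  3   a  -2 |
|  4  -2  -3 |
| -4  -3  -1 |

Expanding along the column containing a, det(M) is linear in a: det(M) = (16)·a + (19).
Set (16)·a + (19) = 67  ⇒  (16)·a = 48  ⇒  a = 3.

3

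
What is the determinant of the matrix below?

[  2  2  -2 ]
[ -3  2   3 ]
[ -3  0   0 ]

Expand along row 3:
  + (-3) · |2 -2; 2 3| = (-3)·(6 − (-4)) = -30

The determinant is -30.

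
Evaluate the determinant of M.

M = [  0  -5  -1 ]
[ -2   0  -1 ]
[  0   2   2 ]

|M| = -16

Expand along column 1:
  − (-2) · |-5 -1; 2 2| = −(-2)·(-10 − (-2)) = -16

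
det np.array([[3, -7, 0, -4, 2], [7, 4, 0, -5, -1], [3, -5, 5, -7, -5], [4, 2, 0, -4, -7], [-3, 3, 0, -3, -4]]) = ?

Expand along column 3 (it has 4 zeros):
  + (5) · M_33   where M_33 = det([3 -7 -4 2; 7 4 -5 -1; 4 2 -4 -7; -3 3 -3 -4]) = -2235
det = (+1)·(5)·(-2235) = -11175

-11175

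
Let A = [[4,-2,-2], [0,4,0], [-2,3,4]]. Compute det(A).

48

Expand along row 2:
  + 4 · |4 -2; -2 4| = 4·(16 − 4) = 48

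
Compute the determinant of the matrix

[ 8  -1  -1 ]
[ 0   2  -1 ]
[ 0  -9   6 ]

The determinant is 24.

Expand along column 1:
  + 8 · |2 -1; -9 6| = 8·(12 − 9) = 24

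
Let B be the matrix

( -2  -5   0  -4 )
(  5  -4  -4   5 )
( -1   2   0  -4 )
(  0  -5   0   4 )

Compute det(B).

-64

Expand along column 3 (it has 3 zeros):
  − (-4) · M_23   where M_23 = det([-2 -5 -4; -1 2 -4; 0 -5 4]) = -16
det = (-1)·(-4)·(-16) = -64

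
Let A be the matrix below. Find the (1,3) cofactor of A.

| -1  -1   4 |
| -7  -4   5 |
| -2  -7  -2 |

41

Delete row 1 and column 3; the remaining 2×2 submatrix is [-7 -4; -2 -7].
Its determinant is (-7)·(-7) − (-4)·(-2) = 41.
The cofactor carries sign (−1)^(1+3) = +1, so C_{1,3} = +(41) = 41.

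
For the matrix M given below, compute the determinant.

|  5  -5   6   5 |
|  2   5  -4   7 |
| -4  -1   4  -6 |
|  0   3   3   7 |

Expand along row 4 (it has 1 zero):
  + (3) · M_42   where M_42 = det([5 6 5; 2 -4 7; -4 4 -6]) = -156
  − (3) · M_43   where M_43 = det([5 -5 5; 2 5 7; -4 -1 -6]) = 55
  + (7) · M_44   where M_44 = det([5 -5 6; 2 5 -4; -4 -1 4]) = 148
det = (+1)·(3)·(-156) + (-1)·(3)·(55) + (+1)·(7)·(148) = 403

The determinant is 403.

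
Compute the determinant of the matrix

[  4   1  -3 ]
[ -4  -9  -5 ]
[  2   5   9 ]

-192

Expand along row 1:
  + 4 · |-9 -5; 5 9| = 4·(-81 − (-25)) = -224
  − 1 · |-4 -5; 2 9| = −1·(-36 − (-10)) = 26
  + (-3) · |-4 -9; 2 5| = (-3)·(-20 − (-18)) = 6
Sum: (-224) + (26) + (6) = -192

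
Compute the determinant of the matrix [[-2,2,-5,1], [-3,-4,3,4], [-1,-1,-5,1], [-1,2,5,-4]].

Expand along row 1:
  + (-2) · M_11   where M_11 = det([-4 3 4; -1 -5 1; 2 5 -4]) = -46
  − (2) · M_12   where M_12 = det([-3 3 4; -1 -5 1; -1 5 -4]) = -100
  + (-5) · M_13   where M_13 = det([-3 -4 4; -1 -1 1; -1 2 -4]) = 2
  − (1) · M_14   where M_14 = det([-3 -4 3; -1 -1 -5; -1 2 5]) = -64
det = (+1)·(-2)·(-46) + (-1)·(2)·(-100) + (+1)·(-5)·(2) + (-1)·(1)·(-64) = 346

346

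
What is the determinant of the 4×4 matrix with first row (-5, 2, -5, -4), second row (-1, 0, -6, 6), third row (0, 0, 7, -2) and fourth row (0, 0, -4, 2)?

The matrix is block upper-triangular with a 2×2 block and a 2×2 block on the diagonal, so its determinant equals the product of the determinants of the diagonal blocks.
det of the 2×2 block = 2
det of the 2×2 block = 6
det = (2)·(6) = 12

12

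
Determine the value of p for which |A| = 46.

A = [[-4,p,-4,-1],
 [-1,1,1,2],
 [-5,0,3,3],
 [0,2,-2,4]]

p = -6

Expanding along the row containing p, det(A) is linear in p: det(A) = (-22)·p + (-86).
Set (-22)·p + (-86) = 46  ⇒  (-22)·p = 132  ⇒  p = -6.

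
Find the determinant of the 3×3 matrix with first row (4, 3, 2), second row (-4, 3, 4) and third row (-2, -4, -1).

Expand along column 1:
  + 4 · |3 4; -4 -1| = 4·(-3 − (-16)) = 52
  − (-4) · |3 2; -4 -1| = −(-4)·(-3 − (-8)) = 20
  + (-2) · |3 2; 3 4| = (-2)·(12 − 6) = -12
Sum: (52) + (20) + (-12) = 60

The determinant is 60.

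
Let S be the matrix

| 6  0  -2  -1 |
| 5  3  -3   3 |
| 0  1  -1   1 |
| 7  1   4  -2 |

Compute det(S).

Expand along row 1 (it has 1 zero):
  + (6) · M_11   where M_11 = det([3 -3 3; 1 -1 1; 1 4 -2]) = 0
  + (-2) · M_13   where M_13 = det([5 3 3; 0 1 1; 7 1 -2]) = -15
  − (-1) · M_14   where M_14 = det([5 3 -3; 0 1 -1; 7 1 4]) = 25
det = (+1)·(6)·(0) + (+1)·(-2)·(-15) + (-1)·(-1)·(25) = 55

The determinant is 55.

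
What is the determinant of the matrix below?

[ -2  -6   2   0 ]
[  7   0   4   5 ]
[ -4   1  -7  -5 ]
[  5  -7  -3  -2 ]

512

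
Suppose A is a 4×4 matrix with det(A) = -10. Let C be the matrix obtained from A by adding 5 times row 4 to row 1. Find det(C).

-10

Adding a multiple of one row to another leaves the determinant unchanged.
det(C) = (1)·(-10) = -10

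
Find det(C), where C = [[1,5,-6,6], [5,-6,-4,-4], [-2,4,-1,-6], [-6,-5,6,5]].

The determinant is 3149.

Expand along row 1:
  + (1) · M_11   where M_11 = det([-6 -4 -4; 4 -1 -6; -5 6 5]) = -302
  − (5) · M_12   where M_12 = det([5 -4 -4; -2 -1 -6; -6 6 5]) = 43
  + (-6) · M_13   where M_13 = det([5 -6 -4; -2 4 -6; -6 -5 5]) = -462
  − (6) · M_14   where M_14 = det([5 -6 -4; -2 4 -1; -6 -5 6]) = -149
det = (+1)·(1)·(-302) + (-1)·(5)·(43) + (+1)·(-6)·(-462) + (-1)·(6)·(-149) = 3149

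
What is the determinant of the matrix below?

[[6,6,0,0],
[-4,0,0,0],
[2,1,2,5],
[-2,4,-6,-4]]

528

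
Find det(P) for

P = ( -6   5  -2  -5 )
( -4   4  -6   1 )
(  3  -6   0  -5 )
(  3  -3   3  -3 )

-321

Expand along row 3 (it has 1 zero):
  + (3) · M_31   where M_31 = det([5 -2 -5; 4 -6 1; -3 3 -3]) = 87
  − (-6) · M_32   where M_32 = det([-6 -2 -5; -4 -6 1; 3 3 -3]) = -102
  − (-5) · M_34   where M_34 = det([-6 5 -2; -4 4 -6; 3 -3 3]) = 6
det = (+1)·(3)·(87) + (-1)·(-6)·(-102) + (-1)·(-5)·(6) = -321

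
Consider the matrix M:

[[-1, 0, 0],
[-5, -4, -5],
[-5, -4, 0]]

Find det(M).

20

Expand along column 3:
  − (-5) · |-1 0; -5 -4| = −(-5)·(4 − 0) = 20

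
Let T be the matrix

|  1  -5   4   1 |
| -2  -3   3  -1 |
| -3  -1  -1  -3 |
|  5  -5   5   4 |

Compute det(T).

det(T) = -13

Expand along row 1:
  + (1) · M_11   where M_11 = det([-3 3 -1; -1 -1 -3; -5 5 4]) = 34
  − (-5) · M_12   where M_12 = det([-2 3 -1; -3 -1 -3; 5 5 4]) = -21
  + (4) · M_13   where M_13 = det([-2 -3 -1; -3 -1 -3; 5 -5 4]) = 27
  − (1) · M_14   where M_14 = det([-2 -3 3; -3 -1 -1; 5 -5 5]) = 50
det = (+1)·(1)·(34) + (-1)·(-5)·(-21) + (+1)·(4)·(27) + (-1)·(1)·(50) = -13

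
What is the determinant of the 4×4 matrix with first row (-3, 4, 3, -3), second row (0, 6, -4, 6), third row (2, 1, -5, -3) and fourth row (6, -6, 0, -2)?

-1244

Expand along row 2 (it has 1 zero):
  + (6) · M_22   where M_22 = det([-3 3 -3; 2 -5 -3; 6 0 -2]) = -162
  − (-4) · M_23   where M_23 = det([-3 4 -3; 2 1 -3; 6 -6 -2]) = 58
  + (6) · M_24   where M_24 = det([-3 4 3; 2 1 -5; 6 -6 0]) = -84
det = (+1)·(6)·(-162) + (-1)·(-4)·(58) + (+1)·(6)·(-84) = -1244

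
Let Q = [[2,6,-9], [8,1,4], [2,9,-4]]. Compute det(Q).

Expand along row 1:
  + 2 · |1 4; 9 -4| = 2·(-4 − 36) = -80
  − 6 · |8 4; 2 -4| = −6·(-32 − 8) = 240
  + (-9) · |8 1; 2 9| = (-9)·(72 − 2) = -630
Sum: (-80) + (240) + (-630) = -470

-470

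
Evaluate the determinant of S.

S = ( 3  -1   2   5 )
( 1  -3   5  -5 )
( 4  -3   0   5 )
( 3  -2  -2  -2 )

Expand along row 3 (it has 1 zero):
  + (4) · M_31   where M_31 = det([-1 2 5; -3 5 -5; -2 -2 -2]) = 108
  − (-3) · M_32   where M_32 = det([3 2 5; 1 5 -5; 3 -2 -2]) = -171
  − (5) · M_34   where M_34 = det([3 -1 2; 1 -3 5; 3 -2 -2]) = 45
det = (+1)·(4)·(108) + (-1)·(-3)·(-171) + (-1)·(5)·(45) = -306

|S| = -306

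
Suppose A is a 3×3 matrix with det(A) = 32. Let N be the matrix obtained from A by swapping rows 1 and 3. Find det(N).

The determinant is -32.

Swapping two rows multiplies the determinant by −1.
det(N) = (-1)·(32) = -32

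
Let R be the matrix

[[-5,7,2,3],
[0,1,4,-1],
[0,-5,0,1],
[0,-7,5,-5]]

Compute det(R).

Expand along column 1 (it has 3 zeros):
  + (-5) · M_11   where M_11 = det([1 4 -1; -5 0 1; -7 5 -5]) = -108
det = (+1)·(-5)·(-108) = 540

|R| = 540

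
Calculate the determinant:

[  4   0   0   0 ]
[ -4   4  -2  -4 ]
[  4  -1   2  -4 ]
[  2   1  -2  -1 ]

-120

Expand along row 1 (it has 3 zeros):
  + (4) · M_11   where M_11 = det([4 -2 -4; -1 2 -4; 1 -2 -1]) = -30
det = (+1)·(4)·(-30) = -120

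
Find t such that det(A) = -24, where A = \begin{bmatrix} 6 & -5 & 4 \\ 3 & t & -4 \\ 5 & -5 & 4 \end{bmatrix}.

Expanding along the column containing t, det(A) is linear in t: det(A) = (4)·t + (-20).
Set (4)·t + (-20) = -24  ⇒  (4)·t = -4  ⇒  t = -1.

t = -1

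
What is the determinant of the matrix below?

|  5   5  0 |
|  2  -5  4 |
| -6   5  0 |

The determinant is -220.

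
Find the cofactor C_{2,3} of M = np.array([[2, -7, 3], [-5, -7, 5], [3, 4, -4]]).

-29

Delete row 2 and column 3; the remaining 2×2 submatrix is [2 -7; 3 4].
Its determinant is 2·4 − (-7)·3 = 29.
The cofactor carries sign (−1)^(2+3) = −1, so C_{2,3} = −(29) = -29.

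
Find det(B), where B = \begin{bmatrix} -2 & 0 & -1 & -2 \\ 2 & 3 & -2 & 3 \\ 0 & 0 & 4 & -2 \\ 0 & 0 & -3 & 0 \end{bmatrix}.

B is block upper-triangular with a 2×2 block and a 2×2 block on the diagonal, so its determinant equals the product of the determinants of the diagonal blocks.
det of the 2×2 block = -6
det of the 2×2 block = -6
det = (-6)·(-6) = 36

The determinant is 36.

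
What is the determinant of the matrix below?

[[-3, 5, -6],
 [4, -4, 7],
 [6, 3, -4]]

89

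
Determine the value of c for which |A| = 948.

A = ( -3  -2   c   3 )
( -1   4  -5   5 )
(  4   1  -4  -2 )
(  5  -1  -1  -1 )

c = -9

Expanding along the row containing c, det(A) is linear in c: det(A) = (-66)·c + (354).
Set (-66)·c + (354) = 948  ⇒  (-66)·c = 594  ⇒  c = -9.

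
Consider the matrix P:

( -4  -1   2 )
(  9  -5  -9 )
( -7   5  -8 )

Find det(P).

The determinant is -455.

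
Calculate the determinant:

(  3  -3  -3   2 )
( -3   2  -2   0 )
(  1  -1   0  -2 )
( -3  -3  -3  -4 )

Expand along row 2 (it has 1 zero):
  − (-3) · M_21   where M_21 = det([-3 -3 2; -1 0 -2; -3 -3 -4]) = 18
  + (2) · M_22   where M_22 = det([3 -3 2; 1 0 -2; -3 -3 -4]) = -54
  − (-2) · M_23   where M_23 = det([3 -3 2; 1 -1 -2; -3 -3 -4]) = -48
det = (-1)·(-3)·(18) + (+1)·(2)·(-54) + (-1)·(-2)·(-48) = -150

The determinant is -150.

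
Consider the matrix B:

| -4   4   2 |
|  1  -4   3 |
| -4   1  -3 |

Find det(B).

|B| = -102

Expand along column 1:
  + (-4) · |-4 3; 1 -3| = (-4)·(12 − 3) = -36
  − 1 · |4 2; 1 -3| = −1·(-12 − 2) = 14
  + (-4) · |4 2; -4 3| = (-4)·(12 − (-8)) = -80
Sum: (-36) + (14) + (-80) = -102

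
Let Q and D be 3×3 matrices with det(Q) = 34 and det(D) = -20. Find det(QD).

-680

det(QD) = det(Q)·det(D) = (34)·(-20) = -680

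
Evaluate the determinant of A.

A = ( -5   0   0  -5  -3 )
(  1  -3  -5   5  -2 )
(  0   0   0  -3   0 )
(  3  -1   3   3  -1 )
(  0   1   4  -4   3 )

The determinant is 651.

Expand along row 3 (it has 4 zeros):
  − (-3) · M_34   where M_34 = det([-5 0 0 -3; 1 -3 -5 -2; 3 -1 3 -1; 0 1 4 3]) = 217
det = (-1)·(-3)·(217) = 651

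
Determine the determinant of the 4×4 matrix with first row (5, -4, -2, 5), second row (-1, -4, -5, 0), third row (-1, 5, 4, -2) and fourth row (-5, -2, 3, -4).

-30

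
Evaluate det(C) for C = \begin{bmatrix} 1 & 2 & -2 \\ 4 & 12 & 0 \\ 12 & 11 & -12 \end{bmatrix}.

152

Expand along row 2:
  − 4 · |2 -2; 11 -12| = −4·(-24 − (-22)) = 8
  + 12 · |1 -2; 12 -12| = 12·(-12 − (-24)) = 144
Sum: (8) + (144) = 152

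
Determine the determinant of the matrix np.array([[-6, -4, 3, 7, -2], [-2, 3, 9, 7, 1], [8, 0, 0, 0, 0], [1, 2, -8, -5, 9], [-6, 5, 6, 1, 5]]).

Expand along row 3 (it has 4 zeros):
  + (8) · M_31   where M_31 = det([-4 3 7 -2; 3 9 7 1; 2 -8 -5 9; 5 6 1 5]) = -1037
det = (+1)·(8)·(-1037) = -8296

-8296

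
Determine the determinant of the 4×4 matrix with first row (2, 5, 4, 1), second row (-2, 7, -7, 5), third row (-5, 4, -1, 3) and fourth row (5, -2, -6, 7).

Expand along row 1:
  + (2) · M_11   where M_11 = det([7 -7 5; 4 -1 3; -2 -6 7]) = 185
  − (5) · M_12   where M_12 = det([-2 -7 5; -5 -1 3; 5 -6 7]) = -197
  + (4) · M_13   where M_13 = det([-2 7 5; -5 4 3; 5 -2 7]) = 232
  − (1) · M_14   where M_14 = det([-2 7 -7; -5 4 -1; 5 -2 -6]) = -123
det = (+1)·(2)·(185) + (-1)·(5)·(-197) + (+1)·(4)·(232) + (-1)·(1)·(-123) = 2406

2406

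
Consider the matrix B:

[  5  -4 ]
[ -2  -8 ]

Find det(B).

|B| = -48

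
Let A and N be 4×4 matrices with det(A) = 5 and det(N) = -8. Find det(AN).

det(AN) = det(A)·det(N) = (5)·(-8) = -40

-40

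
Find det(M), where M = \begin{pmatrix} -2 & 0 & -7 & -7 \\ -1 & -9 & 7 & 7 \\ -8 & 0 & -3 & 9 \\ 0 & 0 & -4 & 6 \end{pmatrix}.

Expand along column 2 (it has 3 zeros):
  + (-9) · M_22   where M_22 = det([-2 -7 -7; -8 -3 9; 0 -4 6]) = -596
det = (+1)·(-9)·(-596) = 5364

det(M) = 5364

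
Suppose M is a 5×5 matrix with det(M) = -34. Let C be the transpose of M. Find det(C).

det(C) = -34

det(Mᵀ) = det(M).
det(C) = (1)·(-34) = -34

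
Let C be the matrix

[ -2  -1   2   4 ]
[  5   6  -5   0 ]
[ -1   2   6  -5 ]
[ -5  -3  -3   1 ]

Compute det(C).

Expand along row 2 (it has 1 zero):
  − (5) · M_21   where M_21 = det([-1 2 4; 2 6 -5; -3 -3 1]) = 83
  + (6) · M_22   where M_22 = det([-2 2 4; -1 6 -5; -5 -3 1]) = 202
  − (-5) · M_23   where M_23 = det([-2 -1 4; -1 2 -5; -5 -3 1]) = 52
det = (-1)·(5)·(83) + (+1)·(6)·(202) + (-1)·(-5)·(52) = 1057

The determinant is 1057.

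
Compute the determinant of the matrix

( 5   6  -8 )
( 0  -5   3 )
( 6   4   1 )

-217

Expand along column 1:
  + 5 · |-5 3; 4 1| = 5·(-5 − 12) = -85
  + 6 · |6 -8; -5 3| = 6·(18 − 40) = -132
Sum: (-85) + (-132) = -217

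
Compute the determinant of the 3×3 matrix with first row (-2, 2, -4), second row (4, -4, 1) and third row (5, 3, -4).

-112

Expand along row 1:
  + (-2) · |-4 1; 3 -4| = (-2)·(16 − 3) = -26
  − 2 · |4 1; 5 -4| = −2·(-16 − 5) = 42
  + (-4) · |4 -4; 5 3| = (-4)·(12 − (-20)) = -128
Sum: (-26) + (42) + (-128) = -112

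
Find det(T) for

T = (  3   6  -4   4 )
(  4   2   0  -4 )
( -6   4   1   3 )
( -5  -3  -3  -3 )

1800

Expand along row 2 (it has 1 zero):
  − (4) · M_21   where M_21 = det([6 -4 4; 4 1 3; -3 -3 -3]) = -12
  + (2) · M_22   where M_22 = det([3 -4 4; -6 1 3; -5 -3 -3]) = 242
  + (-4) · M_24   where M_24 = det([3 6 -4; -6 4 1; -5 -3 -3]) = -317
det = (-1)·(4)·(-12) + (+1)·(2)·(242) + (+1)·(-4)·(-317) = 1800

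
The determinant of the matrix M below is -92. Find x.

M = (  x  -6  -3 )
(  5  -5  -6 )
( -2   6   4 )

Expanding along the row containing x, det(M) is linear in x: det(M) = (16)·x + (-12).
Set (16)·x + (-12) = -92  ⇒  (16)·x = -80  ⇒  x = -5.

-5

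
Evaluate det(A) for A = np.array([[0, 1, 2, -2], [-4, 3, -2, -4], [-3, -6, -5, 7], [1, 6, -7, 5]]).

Expand along row 1 (it has 1 zero):
  − (1) · M_12   where M_12 = det([-4 -2 -4; -3 -5 7; 1 -7 5]) = -244
  + (2) · M_13   where M_13 = det([-4 3 -4; -3 -6 7; 1 6 5]) = 402
  − (-2) · M_14   where M_14 = det([-4 3 -2; -3 -6 -5; 1 6 -7]) = -342
det = (-1)·(1)·(-244) + (+1)·(2)·(402) + (-1)·(-2)·(-342) = 364

det(A) = 364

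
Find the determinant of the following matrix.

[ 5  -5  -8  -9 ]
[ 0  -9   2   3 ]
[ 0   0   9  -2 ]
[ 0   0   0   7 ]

The determinant is -2835.

The matrix is upper triangular, so the determinant is the product of the diagonal entries:
det = (5) · (-9) · (9) · (7) = -2835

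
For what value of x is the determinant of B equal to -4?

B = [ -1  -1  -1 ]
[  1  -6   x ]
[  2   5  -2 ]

Expanding along the row containing x, det(B) is linear in x: det(B) = (3)·x + (-31).
Set (3)·x + (-31) = -4  ⇒  (3)·x = 27  ⇒  x = 9.

9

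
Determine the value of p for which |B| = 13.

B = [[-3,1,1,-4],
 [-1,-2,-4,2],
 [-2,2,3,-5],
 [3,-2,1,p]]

Expanding along the column containing p, det(B) is linear in p: det(B) = (-1)·p + (17).
Set (-1)·p + (17) = 13  ⇒  (-1)·p = -4  ⇒  p = 4.

4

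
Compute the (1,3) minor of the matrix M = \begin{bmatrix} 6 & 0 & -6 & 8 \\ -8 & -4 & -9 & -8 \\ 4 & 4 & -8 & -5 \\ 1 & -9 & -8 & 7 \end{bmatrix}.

Delete row 1 and column 3; the remaining 3×3 submatrix is [-8 -4 -8; 4 4 -5; 1 -9 7].
Its determinant is 588.

588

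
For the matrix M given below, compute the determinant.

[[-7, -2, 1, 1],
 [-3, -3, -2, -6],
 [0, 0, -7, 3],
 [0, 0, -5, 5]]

-300

M is block upper-triangular with a 2×2 block and a 2×2 block on the diagonal, so its determinant equals the product of the determinants of the diagonal blocks.
det of the 2×2 block = 15
det of the 2×2 block = -20
det = (15)·(-20) = -300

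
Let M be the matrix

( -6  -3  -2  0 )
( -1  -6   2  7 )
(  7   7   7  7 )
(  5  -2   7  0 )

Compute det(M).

-2457

Expand along column 4 (it has 2 zeros):
  + (7) · M_24   where M_24 = det([-6 -3 -2; 7 7 7; 5 -2 7]) = -238
  − (7) · M_34   where M_34 = det([-6 -3 -2; -1 -6 2; 5 -2 7]) = 113
det = (+1)·(7)·(-238) + (-1)·(7)·(113) = -2457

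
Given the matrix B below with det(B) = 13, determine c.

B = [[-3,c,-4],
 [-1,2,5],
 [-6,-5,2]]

Expanding along the row containing c, det(B) is linear in c: det(B) = (-28)·c + (-155).
Set (-28)·c + (-155) = 13  ⇒  (-28)·c = 168  ⇒  c = -6.

c = -6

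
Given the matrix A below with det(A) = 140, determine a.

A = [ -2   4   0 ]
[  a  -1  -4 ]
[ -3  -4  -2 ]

Expanding along the column containing a, det(A) is linear in a: det(A) = (8)·a + (76).
Set (8)·a + (76) = 140  ⇒  (8)·a = 64  ⇒  a = 8.

8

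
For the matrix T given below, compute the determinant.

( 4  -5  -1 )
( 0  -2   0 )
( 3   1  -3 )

The determinant is 18.

Expand along row 2:
  + (-2) · |4 -1; 3 -3| = (-2)·(-12 − (-3)) = 18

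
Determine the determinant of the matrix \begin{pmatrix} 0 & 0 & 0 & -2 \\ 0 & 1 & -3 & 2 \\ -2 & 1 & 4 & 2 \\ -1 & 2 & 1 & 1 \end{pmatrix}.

14

Expand along row 1 (it has 3 zeros):
  − (-2) · M_14   where M_14 = det([0 1 -3; -2 1 4; -1 2 1]) = 7
det = (-1)·(-2)·(7) = 14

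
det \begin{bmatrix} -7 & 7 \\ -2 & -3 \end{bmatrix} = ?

det = (-7)·(-3) − 7·(-2) = 21 − (-14) = 35

35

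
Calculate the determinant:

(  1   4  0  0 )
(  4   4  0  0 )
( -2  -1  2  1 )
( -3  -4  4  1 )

24

The matrix is block lower-triangular with a 2×2 block and a 2×2 block on the diagonal, so its determinant equals the product of the determinants of the diagonal blocks.
det of the 2×2 block = -12
det of the 2×2 block = -2
det = (-12)·(-2) = 24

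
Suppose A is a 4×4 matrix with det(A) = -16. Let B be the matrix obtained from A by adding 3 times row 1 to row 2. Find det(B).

Adding a multiple of one row to another leaves the determinant unchanged.
det(B) = (1)·(-16) = -16

-16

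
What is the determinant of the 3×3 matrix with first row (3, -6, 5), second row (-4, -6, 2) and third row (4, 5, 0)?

Expand along column 3:
  + 5 · |-4 -6; 4 5| = 5·(-20 − (-24)) = 20
  − 2 · |3 -6; 4 5| = −2·(15 − (-24)) = -78
Sum: (20) + (-78) = -58

The determinant is -58.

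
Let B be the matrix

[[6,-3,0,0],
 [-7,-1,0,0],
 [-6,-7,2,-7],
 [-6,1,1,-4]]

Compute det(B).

27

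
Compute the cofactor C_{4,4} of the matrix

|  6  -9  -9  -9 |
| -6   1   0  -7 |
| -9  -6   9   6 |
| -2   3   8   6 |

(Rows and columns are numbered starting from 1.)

The cofactor is -837.

Delete row 4 and column 4; the remaining 3×3 submatrix is [6 -9 -9; -6 1 0; -9 -6 9].
Its determinant is -837.
The cofactor carries sign (−1)^(4+4) = +1, so C_{4,4} = +(-837) = -837.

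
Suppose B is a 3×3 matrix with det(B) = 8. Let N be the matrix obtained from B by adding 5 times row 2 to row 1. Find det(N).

Adding a multiple of one row to another leaves the determinant unchanged.
det(N) = (1)·(8) = 8

|N| = 8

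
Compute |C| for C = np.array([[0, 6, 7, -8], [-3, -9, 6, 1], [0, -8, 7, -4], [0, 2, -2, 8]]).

1992

Expand along column 1 (it has 3 zeros):
  − (-3) · M_21   where M_21 = det([6 7 -8; -8 7 -4; 2 -2 8]) = 664
det = (-1)·(-3)·(664) = 1992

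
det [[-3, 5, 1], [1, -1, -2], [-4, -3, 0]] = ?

The determinant is 51.

Expand along column 3:
  + 1 · |1 -1; -4 -3| = 1·(-3 − 4) = -7
  − (-2) · |-3 5; -4 -3| = −(-2)·(9 − (-20)) = 58
Sum: (-7) + (58) = 51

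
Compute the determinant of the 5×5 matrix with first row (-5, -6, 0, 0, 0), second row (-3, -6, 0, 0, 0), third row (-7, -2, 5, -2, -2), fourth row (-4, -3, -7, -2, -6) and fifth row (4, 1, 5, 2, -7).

The matrix is block lower-triangular with a 2×2 block and a 3×3 block on the diagonal, so its determinant equals the product of the determinants of the diagonal blocks.
det of the 2×2 block = 12
det of the 3×3 block = 296
det = (12)·(296) = 3552

3552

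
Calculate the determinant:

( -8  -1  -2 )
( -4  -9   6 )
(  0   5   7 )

Expand along column 1:
  + (-8) · |-9 6; 5 7| = (-8)·(-63 − 30) = 744
  − (-4) · |-1 -2; 5 7| = −(-4)·(-7 − (-10)) = 12
Sum: (744) + (12) = 756

756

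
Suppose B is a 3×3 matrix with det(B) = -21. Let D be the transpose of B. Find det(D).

The determinant is -21.

det(Bᵀ) = det(B).
det(D) = (1)·(-21) = -21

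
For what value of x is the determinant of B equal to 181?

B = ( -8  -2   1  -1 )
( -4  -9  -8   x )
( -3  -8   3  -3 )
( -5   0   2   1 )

x = -9

Expanding along the row containing x, det(B) is linear in x: det(B) = (106)·x + (1135).
Set (106)·x + (1135) = 181  ⇒  (106)·x = -954  ⇒  x = -9.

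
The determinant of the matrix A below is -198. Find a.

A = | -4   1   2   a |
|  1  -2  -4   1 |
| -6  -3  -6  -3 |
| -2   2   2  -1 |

Expanding along the column containing a, det(A) is linear in a: det(A) = (-30)·a + (-78).
Set (-30)·a + (-78) = -198  ⇒  (-30)·a = -120  ⇒  a = 4.

a = 4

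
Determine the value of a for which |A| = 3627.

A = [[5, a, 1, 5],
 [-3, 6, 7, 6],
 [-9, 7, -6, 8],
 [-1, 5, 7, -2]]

Expanding along the column containing a, det(A) is linear in a: det(A) = (464)·a + (3163).
Set (464)·a + (3163) = 3627  ⇒  (464)·a = 464  ⇒  a = 1.

a = 1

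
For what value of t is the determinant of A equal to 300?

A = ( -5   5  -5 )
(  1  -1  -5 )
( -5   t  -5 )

t = -5

Expanding along the column containing t, det(A) is linear in t: det(A) = (-30)·t + (150).
Set (-30)·t + (150) = 300  ⇒  (-30)·t = 150  ⇒  t = -5.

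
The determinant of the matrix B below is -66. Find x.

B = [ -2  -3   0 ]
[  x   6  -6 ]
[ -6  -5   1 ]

x = -2

Expanding along the column containing x, det(B) is linear in x: det(B) = (3)·x + (-60).
Set (3)·x + (-60) = -66  ⇒  (3)·x = -6  ⇒  x = -2.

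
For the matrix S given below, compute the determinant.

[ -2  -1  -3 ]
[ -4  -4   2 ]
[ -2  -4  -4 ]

-52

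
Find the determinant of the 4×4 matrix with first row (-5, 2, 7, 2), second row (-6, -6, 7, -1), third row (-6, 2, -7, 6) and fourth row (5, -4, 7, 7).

-8582

Expand along row 1:
  + (-5) · M_11   where M_11 = det([-6 7 -1; 2 -7 6; -4 7 7]) = 294
  − (2) · M_12   where M_12 = det([-6 7 -1; -6 -7 6; 5 7 7]) = 1057
  + (7) · M_13   where M_13 = det([-6 -6 -1; -6 2 6; 5 -4 7]) = -674
  − (2) · M_14   where M_14 = det([-6 -6 7; -6 2 -7; 5 -4 7]) = 140
det = (+1)·(-5)·(294) + (-1)·(2)·(1057) + (+1)·(7)·(-674) + (-1)·(2)·(140) = -8582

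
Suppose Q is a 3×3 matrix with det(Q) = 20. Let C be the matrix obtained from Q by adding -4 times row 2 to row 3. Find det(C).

Adding a multiple of one row to another leaves the determinant unchanged.
det(C) = (1)·(20) = 20

|C| = 20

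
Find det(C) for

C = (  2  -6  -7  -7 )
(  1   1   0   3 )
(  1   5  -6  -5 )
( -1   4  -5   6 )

The determinant is -1154.

Expand along row 2 (it has 1 zero):
  − (1) · M_21   where M_21 = det([-6 -7 -7; 5 -6 -5; 4 -5 6]) = 723
  + (1) · M_22   where M_22 = det([2 -7 -7; 1 -6 -5; -1 -5 6]) = -38
  + (3) · M_24   where M_24 = det([2 -6 -7; 1 5 -6; -1 4 -5]) = -131
det = (-1)·(1)·(723) + (+1)·(1)·(-38) + (+1)·(3)·(-131) = -1154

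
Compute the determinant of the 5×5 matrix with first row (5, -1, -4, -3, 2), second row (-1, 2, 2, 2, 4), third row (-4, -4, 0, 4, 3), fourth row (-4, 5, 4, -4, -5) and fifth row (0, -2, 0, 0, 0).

1032

Expand along row 5 (it has 4 zeros):
  − (-2) · M_52   where M_52 = det([5 -4 -3 2; -1 2 2 4; -4 0 4 3; -4 4 -4 -5]) = 516
det = (-1)·(-2)·(516) = 1032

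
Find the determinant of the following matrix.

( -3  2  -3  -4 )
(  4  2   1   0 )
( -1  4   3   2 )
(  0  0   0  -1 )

Expand along row 4 (it has 3 zeros):
  + (-1) · M_44   where M_44 = det([-3 2 -3; 4 2 1; -1 4 3]) = -86
det = (+1)·(-1)·(-86) = 86

The determinant is 86.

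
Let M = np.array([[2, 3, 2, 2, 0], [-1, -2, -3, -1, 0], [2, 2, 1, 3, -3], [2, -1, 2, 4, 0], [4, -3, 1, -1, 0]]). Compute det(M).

-438

Expand along column 5 (it has 4 zeros):
  + (-3) · M_35   where M_35 = det([2 3 2 2; -1 -2 -3 -1; 2 -1 2 4; 4 -3 1 -1]) = 146
det = (+1)·(-3)·(146) = -438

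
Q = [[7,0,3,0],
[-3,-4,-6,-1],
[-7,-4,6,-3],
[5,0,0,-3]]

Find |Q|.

Expand along row 1 (it has 2 zeros):
  + (7) · M_11   where M_11 = det([-4 -6 -1; -4 6 -3; 0 0 -3]) = 144
  + (3) · M_13   where M_13 = det([-3 -4 -1; -7 -4 -3; 5 0 -3]) = 88
det = (+1)·(7)·(144) + (+1)·(3)·(88) = 1272

1272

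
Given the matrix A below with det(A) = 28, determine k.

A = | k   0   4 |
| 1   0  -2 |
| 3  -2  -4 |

Expanding along the column containing k, det(A) is linear in k: det(A) = (-4)·k + (-8).
Set (-4)·k + (-8) = 28  ⇒  (-4)·k = 36  ⇒  k = -9.

k = -9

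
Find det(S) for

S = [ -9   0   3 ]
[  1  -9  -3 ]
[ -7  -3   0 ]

|S| = -117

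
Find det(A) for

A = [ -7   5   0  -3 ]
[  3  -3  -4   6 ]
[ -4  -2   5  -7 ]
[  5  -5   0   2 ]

Expand along column 3 (it has 2 zeros):
  − (-4) · M_23   where M_23 = det([-7 5 -3; -4 -2 -7; 5 -5 2]) = 48
  + (5) · M_33   where M_33 = det([-7 5 -3; 3 -3 6; 5 -5 2]) = -48
det = (-1)·(-4)·(48) + (+1)·(5)·(-48) = -48

det(A) = -48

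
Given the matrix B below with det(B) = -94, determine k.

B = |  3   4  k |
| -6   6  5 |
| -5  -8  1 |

k = -2

Expanding along the column containing k, det(B) is linear in k: det(B) = (78)·k + (62).
Set (78)·k + (62) = -94  ⇒  (78)·k = -156  ⇒  k = -2.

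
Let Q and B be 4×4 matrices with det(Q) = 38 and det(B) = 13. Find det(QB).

det(QB) = det(Q)·det(B) = (38)·(13) = 494

det(QB) = 494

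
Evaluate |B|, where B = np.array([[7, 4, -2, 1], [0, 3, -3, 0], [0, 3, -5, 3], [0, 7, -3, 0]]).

The determinant is -252.

Expand along column 1 (it has 3 zeros):
  + (7) · M_11   where M_11 = det([3 -3 0; 3 -5 3; 7 -3 0]) = -36
det = (+1)·(7)·(-36) = -252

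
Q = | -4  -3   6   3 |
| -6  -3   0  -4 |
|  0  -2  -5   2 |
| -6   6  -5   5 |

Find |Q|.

The determinant is 3376.

Expand along row 2 (it has 1 zero):
  − (-6) · M_21   where M_21 = det([-3 6 3; -2 -5 2; 6 -5 5]) = 297
  + (-3) · M_22   where M_22 = det([-4 6 3; 0 -5 2; -6 -5 5]) = -102
  + (-4) · M_24   where M_24 = det([-4 -3 6; 0 -2 -5; -6 6 -5]) = -322
det = (-1)·(-6)·(297) + (+1)·(-3)·(-102) + (+1)·(-4)·(-322) = 3376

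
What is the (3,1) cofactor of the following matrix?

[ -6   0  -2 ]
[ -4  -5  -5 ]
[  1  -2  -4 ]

Delete row 3 and column 1; the remaining 2×2 submatrix is [0 -2; -5 -5].
Its determinant is 0·(-5) − (-2)·(-5) = -10.
The cofactor carries sign (−1)^(3+1) = +1, so C_{3,1} = +(-10) = -10.

-10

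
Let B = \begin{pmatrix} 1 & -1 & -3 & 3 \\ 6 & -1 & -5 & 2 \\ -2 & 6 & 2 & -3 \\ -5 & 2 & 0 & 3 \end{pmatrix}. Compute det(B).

-36

Expand along row 4 (it has 1 zero):
  − (-5) · M_41   where M_41 = det([-1 -3 3; -1 -5 2; 6 2 -3]) = 46
  + (2) · M_42   where M_42 = det([1 -3 3; 6 -5 2; -2 2 -3]) = -25
  + (3) · M_44   where M_44 = det([1 -1 -3; 6 -1 -5; -2 6 2]) = -72
det = (-1)·(-5)·(46) + (+1)·(2)·(-25) + (+1)·(3)·(-72) = -36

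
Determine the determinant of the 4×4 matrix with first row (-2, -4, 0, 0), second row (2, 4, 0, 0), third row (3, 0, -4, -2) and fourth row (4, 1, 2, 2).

The matrix is block lower-triangular with a 2×2 block and a 2×2 block on the diagonal, so its determinant equals the product of the determinants of the diagonal blocks.
det of the 2×2 block = 0
det of the 2×2 block = -4
det = (0)·(-4) = 0

0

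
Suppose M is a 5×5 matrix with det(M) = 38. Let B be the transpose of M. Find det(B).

|B| = 38

det(Mᵀ) = det(M).
det(B) = (1)·(38) = 38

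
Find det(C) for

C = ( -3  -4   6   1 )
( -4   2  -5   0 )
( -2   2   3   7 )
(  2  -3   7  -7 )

Expand along row 2 (it has 1 zero):
  − (-4) · M_21   where M_21 = det([-4 6 1; 2 3 7; -3 7 -7]) = 261
  + (2) · M_22   where M_22 = det([-3 6 1; -2 3 7; 2 7 -7]) = 190
  − (-5) · M_23   where M_23 = det([-3 -4 1; -2 2 7; 2 -3 -7]) = -19
det = (-1)·(-4)·(261) + (+1)·(2)·(190) + (-1)·(-5)·(-19) = 1329

The determinant is 1329.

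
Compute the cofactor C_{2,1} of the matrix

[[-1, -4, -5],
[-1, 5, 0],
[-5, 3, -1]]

The cofactor is -19.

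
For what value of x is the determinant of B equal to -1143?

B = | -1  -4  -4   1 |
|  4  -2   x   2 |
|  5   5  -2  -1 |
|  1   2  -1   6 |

x = 1

Expanding along the column containing x, det(B) is linear in x: det(B) = (-97)·x + (-1046).
Set (-97)·x + (-1046) = -1143  ⇒  (-97)·x = -97  ⇒  x = 1.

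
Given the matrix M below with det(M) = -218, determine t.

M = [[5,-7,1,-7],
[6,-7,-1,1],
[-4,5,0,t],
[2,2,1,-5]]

Expanding along the row containing t, det(M) is linear in t: det(M) = (-57)·t + (124).
Set (-57)·t + (124) = -218  ⇒  (-57)·t = -342  ⇒  t = 6.

t = 6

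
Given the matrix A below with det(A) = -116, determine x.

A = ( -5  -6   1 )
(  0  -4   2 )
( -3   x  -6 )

Expanding along the row containing x, det(A) is linear in x: det(A) = (10)·x + (-96).
Set (10)·x + (-96) = -116  ⇒  (10)·x = -20  ⇒  x = -2.

x = -2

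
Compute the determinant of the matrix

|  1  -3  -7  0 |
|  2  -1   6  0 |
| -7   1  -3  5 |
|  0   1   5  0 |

-25

Expand along column 4 (it has 3 zeros):
  − (5) · M_34   where M_34 = det([1 -3 -7; 2 -1 6; 0 1 5]) = 5
det = (-1)·(5)·(5) = -25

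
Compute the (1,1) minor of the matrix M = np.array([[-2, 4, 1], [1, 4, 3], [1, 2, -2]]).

-14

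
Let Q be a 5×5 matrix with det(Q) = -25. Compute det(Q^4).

det(Q^4) = (det Q)^4 = (-25)^4 = 390625

390625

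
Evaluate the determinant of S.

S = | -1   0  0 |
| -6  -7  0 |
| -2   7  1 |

The determinant is 7.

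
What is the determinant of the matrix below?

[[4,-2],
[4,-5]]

det = 4·(-5) − (-2)·4 = -20 − (-8) = -12

-12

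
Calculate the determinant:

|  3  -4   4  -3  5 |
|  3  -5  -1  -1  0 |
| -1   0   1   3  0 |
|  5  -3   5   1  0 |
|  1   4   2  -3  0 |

The determinant is -120.

Expand along column 5 (it has 4 zeros):
  + (5) · M_15   where M_15 = det([3 -5 -1 -1; -1 0 1 3; 5 -3 5 1; 1 4 2 -3]) = -24
det = (+1)·(5)·(-24) = -120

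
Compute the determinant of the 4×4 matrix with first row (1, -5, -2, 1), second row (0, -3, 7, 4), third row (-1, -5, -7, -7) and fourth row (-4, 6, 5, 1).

743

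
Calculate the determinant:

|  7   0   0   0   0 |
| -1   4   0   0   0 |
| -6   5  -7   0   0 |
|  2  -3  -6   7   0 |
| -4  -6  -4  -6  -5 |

The matrix is lower triangular, so the determinant is the product of the diagonal entries:
det = (7) · (4) · (-7) · (7) · (-5) = 6860

The determinant is 6860.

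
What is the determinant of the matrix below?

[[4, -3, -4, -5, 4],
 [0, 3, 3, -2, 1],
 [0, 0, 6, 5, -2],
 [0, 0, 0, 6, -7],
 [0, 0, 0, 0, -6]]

-2592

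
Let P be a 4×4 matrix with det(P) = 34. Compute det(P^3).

39304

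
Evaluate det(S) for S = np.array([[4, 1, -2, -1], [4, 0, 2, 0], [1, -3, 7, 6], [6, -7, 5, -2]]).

|S| = -510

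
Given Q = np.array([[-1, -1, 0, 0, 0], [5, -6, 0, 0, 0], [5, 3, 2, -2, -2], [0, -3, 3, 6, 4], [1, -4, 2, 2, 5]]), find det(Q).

The determinant is 770.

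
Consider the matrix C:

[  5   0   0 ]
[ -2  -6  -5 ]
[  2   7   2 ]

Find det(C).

Expand along row 1:
  + 5 · |-6 -5; 7 2| = 5·(-12 − (-35)) = 115

The determinant is 115.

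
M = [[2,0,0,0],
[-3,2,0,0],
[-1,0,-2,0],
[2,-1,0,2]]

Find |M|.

M is lower triangular, so det(M) is the product of the diagonal entries:
det = (2) · (2) · (-2) · (2) = -16

-16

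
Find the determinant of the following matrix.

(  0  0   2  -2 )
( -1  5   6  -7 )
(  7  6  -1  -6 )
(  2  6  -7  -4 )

618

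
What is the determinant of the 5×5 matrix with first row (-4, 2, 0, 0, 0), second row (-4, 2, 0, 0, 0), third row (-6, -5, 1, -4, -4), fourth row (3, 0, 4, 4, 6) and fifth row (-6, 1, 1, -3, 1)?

The matrix is block lower-triangular with a 2×2 block and a 3×3 block on the diagonal, so its determinant equals the product of the determinants of the diagonal blocks.
det of the 2×2 block = 0
det of the 3×3 block = 78
det = (0)·(78) = 0

0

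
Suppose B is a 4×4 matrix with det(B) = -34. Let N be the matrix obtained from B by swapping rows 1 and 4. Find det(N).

Swapping two rows multiplies the determinant by −1.
det(N) = (-1)·(-34) = 34

det(N) = 34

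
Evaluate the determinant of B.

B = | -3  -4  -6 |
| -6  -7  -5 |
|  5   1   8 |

Expand along column 1:
  + (-3) · |-7 -5; 1 8| = (-3)·(-56 − (-5)) = 153
  − (-6) · |-4 -6; 1 8| = −(-6)·(-32 − (-6)) = -156
  + 5 · |-4 -6; -7 -5| = 5·(20 − 42) = -110
Sum: (153) + (-156) + (-110) = -113

|B| = -113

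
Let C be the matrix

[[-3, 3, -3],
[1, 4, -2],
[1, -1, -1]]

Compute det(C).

Expand along column 1:
  + (-3) · |4 -2; -1 -1| = (-3)·(-4 − 2) = 18
  − 1 · |3 -3; -1 -1| = −1·(-3 − 3) = 6
  + 1 · |3 -3; 4 -2| = 1·(-6 − (-12)) = 6
Sum: (18) + (6) + (6) = 30

30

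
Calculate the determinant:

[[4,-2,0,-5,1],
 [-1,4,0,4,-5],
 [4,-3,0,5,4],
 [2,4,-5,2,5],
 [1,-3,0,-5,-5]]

Expand along column 3 (it has 4 zeros):
  − (-5) · M_43   where M_43 = det([4 -2 -5 1; -1 4 4 -5; 4 -3 5 4; 1 -3 -5 -5]) = -1264
det = (-1)·(-5)·(-1264) = -6320

-6320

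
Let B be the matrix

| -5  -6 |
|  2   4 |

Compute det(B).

-8

det(B) = (-5)·4 − (-6)·2 = -20 − (-12) = -8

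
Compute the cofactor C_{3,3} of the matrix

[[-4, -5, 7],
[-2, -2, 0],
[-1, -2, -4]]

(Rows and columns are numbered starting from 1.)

The cofactor is -2.

Delete row 3 and column 3; the remaining 2×2 submatrix is [-4 -5; -2 -2].
Its determinant is (-4)·(-2) − (-5)·(-2) = -2.
The cofactor carries sign (−1)^(3+3) = +1, so C_{3,3} = +(-2) = -2.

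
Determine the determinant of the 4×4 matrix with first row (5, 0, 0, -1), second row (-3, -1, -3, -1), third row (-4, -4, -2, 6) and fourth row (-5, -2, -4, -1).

56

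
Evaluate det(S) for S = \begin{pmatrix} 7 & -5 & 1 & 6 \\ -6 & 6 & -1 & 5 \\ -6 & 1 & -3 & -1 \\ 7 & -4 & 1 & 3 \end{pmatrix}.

The determinant is 235.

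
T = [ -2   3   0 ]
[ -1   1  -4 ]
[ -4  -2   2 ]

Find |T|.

66

Expand along column 3:
  − (-4) · |-2 3; -4 -2| = −(-4)·(4 − (-12)) = 64
  + 2 · |-2 3; -1 1| = 2·(-2 − (-3)) = 2
Sum: (64) + (2) = 66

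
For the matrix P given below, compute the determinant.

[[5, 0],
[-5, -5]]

det(P) = 5·(-5) − 0·(-5) = -25 − 0 = -25

The determinant is -25.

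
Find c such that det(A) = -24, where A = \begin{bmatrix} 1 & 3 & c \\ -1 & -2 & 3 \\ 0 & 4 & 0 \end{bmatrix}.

Expanding along the row containing c, det(A) is linear in c: det(A) = (-4)·c + (-12).
Set (-4)·c + (-12) = -24  ⇒  (-4)·c = -12  ⇒  c = 3.

c = 3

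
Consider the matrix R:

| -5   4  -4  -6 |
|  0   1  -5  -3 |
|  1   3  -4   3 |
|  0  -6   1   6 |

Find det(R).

det(R) = -1062

Expand along column 1 (it has 2 zeros):
  + (-5) · M_11   where M_11 = det([1 -5 -3; 3 -4 3; -6 1 6]) = 216
  + (1) · M_31   where M_31 = det([4 -4 -6; 1 -5 -3; -6 1 6]) = 18
det = (+1)·(-5)·(216) + (+1)·(1)·(18) = -1062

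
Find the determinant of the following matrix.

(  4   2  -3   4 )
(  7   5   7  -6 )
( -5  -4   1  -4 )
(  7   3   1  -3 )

-73

Expand along row 1:
  + (4) · M_11   where M_11 = det([5 7 -6; -4 1 -4; 3 1 -3]) = -121
  − (2) · M_12   where M_12 = det([7 7 -6; -5 1 -4; 7 1 -3]) = -222
  + (-3) · M_13   where M_13 = det([7 5 -6; -5 -4 -4; 7 3 -3]) = -125
  − (4) · M_14   where M_14 = det([7 5 7; -5 -4 1; 7 3 1]) = 102
det = (+1)·(4)·(-121) + (-1)·(2)·(-222) + (+1)·(-3)·(-125) + (-1)·(4)·(102) = -73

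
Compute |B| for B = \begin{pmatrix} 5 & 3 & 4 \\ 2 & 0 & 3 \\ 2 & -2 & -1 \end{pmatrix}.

38

Expand along column 2:
  − 3 · |2 3; 2 -1| = −3·(-2 − 6) = 24
  − (-2) · |5 4; 2 3| = −(-2)·(15 − 8) = 14
Sum: (24) + (14) = 38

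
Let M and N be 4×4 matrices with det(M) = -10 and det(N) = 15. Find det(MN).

|MN| = -150

det(MN) = det(M)·det(N) = (-10)·(15) = -150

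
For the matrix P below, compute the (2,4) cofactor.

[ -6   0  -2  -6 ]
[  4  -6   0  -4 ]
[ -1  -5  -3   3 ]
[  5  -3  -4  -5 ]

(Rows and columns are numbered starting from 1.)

Delete row 2 and column 4; the remaining 3×3 submatrix is [-6 0 -2; -1 -5 -3; 5 -3 -4].
Its determinant is -122.
The cofactor carries sign (−1)^(2+4) = +1, so C_{2,4} = +(-122) = -122.

-122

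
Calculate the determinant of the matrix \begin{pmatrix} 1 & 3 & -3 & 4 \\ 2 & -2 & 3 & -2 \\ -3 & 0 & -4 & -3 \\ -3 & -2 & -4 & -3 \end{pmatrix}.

The determinant is 98.

Expand along row 3 (it has 1 zero):
  + (-3) · M_31   where M_31 = det([3 -3 4; -2 3 -2; -2 -4 -3]) = 11
  + (-4) · M_33   where M_33 = det([1 3 4; 2 -2 -2; -3 -2 -3]) = -2
  − (-3) · M_34   where M_34 = det([1 3 -3; 2 -2 3; -3 -2 -4]) = 41
det = (+1)·(-3)·(11) + (+1)·(-4)·(-2) + (-1)·(-3)·(41) = 98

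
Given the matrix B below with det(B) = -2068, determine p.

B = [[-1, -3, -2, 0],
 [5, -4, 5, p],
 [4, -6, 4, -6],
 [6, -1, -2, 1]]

p = 6

Expanding along the row containing p, det(B) is linear in p: det(B) = (-176)·p + (-1012).
Set (-176)·p + (-1012) = -2068  ⇒  (-176)·p = -1056  ⇒  p = 6.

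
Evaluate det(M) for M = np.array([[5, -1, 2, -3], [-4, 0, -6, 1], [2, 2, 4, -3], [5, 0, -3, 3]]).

Expand along column 2 (it has 2 zeros):
  − (-1) · M_12   where M_12 = det([-4 -6 1; 2 4 -3; 5 -3 3]) = 88
  − (2) · M_32   where M_32 = det([5 2 -3; -4 -6 1; 5 -3 3]) = -167
det = (-1)·(-1)·(88) + (-1)·(2)·(-167) = 422

The determinant is 422.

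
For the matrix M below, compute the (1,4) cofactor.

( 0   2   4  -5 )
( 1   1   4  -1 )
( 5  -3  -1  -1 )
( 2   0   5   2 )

18

Delete row 1 and column 4; the remaining 3×3 submatrix is [1 1 4; 5 -3 -1; 2 0 5].
Its determinant is -18.
The cofactor carries sign (−1)^(1+4) = −1, so C_{1,4} = −(-18) = 18.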